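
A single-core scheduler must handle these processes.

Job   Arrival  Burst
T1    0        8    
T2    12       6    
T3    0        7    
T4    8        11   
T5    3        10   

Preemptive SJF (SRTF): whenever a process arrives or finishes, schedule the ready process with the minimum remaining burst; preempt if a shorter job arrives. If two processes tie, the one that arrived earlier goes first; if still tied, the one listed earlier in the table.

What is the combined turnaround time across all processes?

93

Gantt: | T3 0-7 | T1 7-15 | T2 15-21 | T5 21-31 | T4 31-42 |
Completion: T1=15  T2=21  T3=7  T4=42  T5=31
Turnaround = completion − arrival: T1=15, T2=9, T3=7, T4=34, T5=28
Total turnaround = 15 + 9 + 7 + 34 + 28 = 93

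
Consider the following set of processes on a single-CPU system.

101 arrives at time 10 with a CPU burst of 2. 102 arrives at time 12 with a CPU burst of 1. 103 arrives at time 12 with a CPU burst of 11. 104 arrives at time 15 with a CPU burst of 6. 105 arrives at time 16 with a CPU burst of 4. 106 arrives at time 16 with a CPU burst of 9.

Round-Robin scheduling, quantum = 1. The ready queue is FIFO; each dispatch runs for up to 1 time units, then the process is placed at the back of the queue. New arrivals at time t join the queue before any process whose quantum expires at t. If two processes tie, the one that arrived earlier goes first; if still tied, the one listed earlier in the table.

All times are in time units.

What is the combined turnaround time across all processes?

94

Schedule: | idle 0-10 | 101 10-12 | 102 12-13 | 103 13-15 | 104 15-16 | 103 16-17 | 105 17-18 | 106 18-19 | 104 19-20 | 103 20-21 | 105 21-22 | 106 22-23 | 104 23-24 | 103 24-25 | 105 25-26 | 106 26-27 | 104 27-28 | 103 28-29 | 105 29-30 | 106 30-31 | 104 31-32 | 103 32-33 | 106 33-34 | 104 34-35 | 103 35-36 | 106 36-37 | 103 37-38 | 106 38-39 | 103 39-40 | 106 40-41 | 103 41-42 | 106 42-43 |
Completion: 101=12  102=13  103=42  104=35  105=30  106=43
Turnaround = completion − arrival: 101=2, 102=1, 103=30, 104=20, 105=14, 106=27
Total turnaround = 2 + 1 + 30 + 20 + 14 + 27 = 94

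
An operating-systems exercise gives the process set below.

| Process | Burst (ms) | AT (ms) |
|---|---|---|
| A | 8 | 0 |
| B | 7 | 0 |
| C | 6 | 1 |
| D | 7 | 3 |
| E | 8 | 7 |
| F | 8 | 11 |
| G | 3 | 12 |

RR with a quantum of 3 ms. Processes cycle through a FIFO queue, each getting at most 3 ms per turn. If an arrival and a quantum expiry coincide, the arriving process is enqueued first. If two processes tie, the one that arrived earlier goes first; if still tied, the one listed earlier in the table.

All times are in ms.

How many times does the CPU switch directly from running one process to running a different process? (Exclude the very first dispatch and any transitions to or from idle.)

Schedule: | A 0-3 | B 3-6 | C 6-9 | D 9-12 | A 12-15 | B 15-18 | E 18-21 | C 21-24 | F 24-27 | G 27-30 | D 30-33 | A 33-35 | B 35-36 | E 36-39 | F 39-42 | D 42-43 | E 43-45 | F 45-47 |
Completion: A=35  B=36  C=24  D=43  E=45  F=47  G=30
Turnaround (C−A): A=35  B=36  C=23  D=40  E=38  F=36  G=18

17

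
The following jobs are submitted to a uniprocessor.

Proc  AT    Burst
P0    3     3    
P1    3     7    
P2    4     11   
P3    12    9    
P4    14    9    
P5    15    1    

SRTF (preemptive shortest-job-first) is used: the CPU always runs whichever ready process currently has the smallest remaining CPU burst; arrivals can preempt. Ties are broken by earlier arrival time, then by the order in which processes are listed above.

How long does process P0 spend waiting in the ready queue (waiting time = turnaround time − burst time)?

Timeline: | idle 0-3 | P0 3-6 | P1 6-13 | P3 13-15 | P5 15-16 | P3 16-23 | P4 23-32 | P2 32-43 |
Completion: P0=6  P1=13  P2=43  P3=23  P4=32  P5=16
Waiting(P0) = turnaround − burst = 3 − 3 = 0

0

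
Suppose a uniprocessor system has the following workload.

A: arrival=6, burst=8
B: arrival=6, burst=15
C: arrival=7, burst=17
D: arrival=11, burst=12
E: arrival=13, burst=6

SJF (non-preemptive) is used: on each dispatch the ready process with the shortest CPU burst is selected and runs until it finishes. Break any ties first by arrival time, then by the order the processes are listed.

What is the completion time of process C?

64

Gantt: | idle 0-6 | A 6-14 | E 14-20 | D 20-32 | B 32-47 | C 47-64 |
Completion: A=14  B=47  C=64  D=32  E=20
Turnaround (C−A): A=8  B=41  C=57  D=21  E=7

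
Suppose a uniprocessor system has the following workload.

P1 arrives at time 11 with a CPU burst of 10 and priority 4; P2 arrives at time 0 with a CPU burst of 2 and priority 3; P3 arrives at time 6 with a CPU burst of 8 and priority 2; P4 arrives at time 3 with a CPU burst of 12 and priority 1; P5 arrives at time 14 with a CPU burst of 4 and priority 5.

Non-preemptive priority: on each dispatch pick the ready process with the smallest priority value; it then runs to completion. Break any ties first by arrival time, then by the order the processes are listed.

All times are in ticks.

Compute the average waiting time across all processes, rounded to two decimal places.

Gantt: | P2 0-2 | idle 2-3 | P4 3-15 | P3 15-23 | P1 23-33 | P5 33-37 |
Completion: P1=33  P2=2  P3=23  P4=15  P5=37
Turnaround (C−A): P1=22  P2=2  P3=17  P4=12  P5=23
Waiting times: P1=12, P2=0, P3=9, P4=0, P5=19
Average waiting = (12+0+9+0+19) / 5 = 40/5 = 8.00

8.00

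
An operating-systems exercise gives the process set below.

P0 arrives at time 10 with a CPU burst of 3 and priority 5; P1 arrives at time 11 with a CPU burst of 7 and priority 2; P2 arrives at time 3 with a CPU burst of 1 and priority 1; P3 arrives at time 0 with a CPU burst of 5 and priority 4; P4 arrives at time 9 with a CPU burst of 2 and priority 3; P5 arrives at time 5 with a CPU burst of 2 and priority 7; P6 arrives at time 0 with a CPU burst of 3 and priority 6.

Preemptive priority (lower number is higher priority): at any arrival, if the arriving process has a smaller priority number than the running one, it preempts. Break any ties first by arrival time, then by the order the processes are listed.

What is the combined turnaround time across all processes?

54

Schedule: | P3 0-3 | P2 3-4 | P3 4-6 | P6 6-9 | P4 9-11 | P1 11-18 | P0 18-21 | P5 21-23 |
Completion: P0=21  P1=18  P2=4  P3=6  P4=11  P5=23  P6=9
Turnaround (C−A): P0=11  P1=7  P2=1  P3=6  P4=2  P5=18  P6=9
Turnaround = completion − arrival: P0=11, P1=7, P2=1, P3=6, P4=2, P5=18, P6=9
Total turnaround = 11 + 7 + 1 + 6 + 2 + 18 + 9 = 54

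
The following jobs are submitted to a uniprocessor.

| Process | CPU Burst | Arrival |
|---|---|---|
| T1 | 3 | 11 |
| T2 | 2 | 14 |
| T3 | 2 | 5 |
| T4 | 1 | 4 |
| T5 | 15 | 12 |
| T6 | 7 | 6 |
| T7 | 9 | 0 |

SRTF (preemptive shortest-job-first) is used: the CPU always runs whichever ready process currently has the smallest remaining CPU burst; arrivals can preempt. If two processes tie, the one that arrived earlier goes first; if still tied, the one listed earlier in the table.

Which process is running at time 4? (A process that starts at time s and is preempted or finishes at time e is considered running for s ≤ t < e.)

T4

Schedule: | T7 0-4 | T4 4-5 | T3 5-7 | T7 7-12 | T1 12-15 | T2 15-17 | T6 17-24 | T5 24-39 |
Completion: T1=15  T2=17  T3=7  T4=5  T5=39  T6=24  T7=12
Turnaround (C−A): T1=4  T2=3  T3=2  T4=1  T5=27  T6=18  T7=12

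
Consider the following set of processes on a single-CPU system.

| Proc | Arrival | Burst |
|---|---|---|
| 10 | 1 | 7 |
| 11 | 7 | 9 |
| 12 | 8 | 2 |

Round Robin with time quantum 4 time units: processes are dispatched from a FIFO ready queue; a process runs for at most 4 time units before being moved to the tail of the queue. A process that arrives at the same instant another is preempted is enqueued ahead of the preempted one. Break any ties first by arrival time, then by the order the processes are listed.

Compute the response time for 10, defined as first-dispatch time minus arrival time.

Gantt: | idle 0-1 | 10 1-8 | 11 8-12 | 12 12-14 | 11 14-19 |
Completion: 10=8  11=19  12=14
Turnaround (C−A): 10=7  11=12  12=6
Response(10) = first start − arrival = 1 − 1 = 0

0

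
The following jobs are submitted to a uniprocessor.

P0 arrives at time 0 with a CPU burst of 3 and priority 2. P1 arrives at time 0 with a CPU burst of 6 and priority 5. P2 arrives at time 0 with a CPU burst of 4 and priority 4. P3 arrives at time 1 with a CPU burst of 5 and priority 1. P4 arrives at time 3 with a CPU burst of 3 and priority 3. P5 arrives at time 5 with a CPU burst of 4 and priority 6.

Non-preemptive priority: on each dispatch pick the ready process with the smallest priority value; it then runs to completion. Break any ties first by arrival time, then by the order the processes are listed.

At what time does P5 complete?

25

Schedule: | P0 0-3 | P3 3-8 | P4 8-11 | P2 11-15 | P1 15-21 | P5 21-25 |
Completion: P0=3  P1=21  P2=15  P3=8  P4=11  P5=25
Turnaround (C−A): P0=3  P1=21  P2=15  P3=7  P4=8  P5=20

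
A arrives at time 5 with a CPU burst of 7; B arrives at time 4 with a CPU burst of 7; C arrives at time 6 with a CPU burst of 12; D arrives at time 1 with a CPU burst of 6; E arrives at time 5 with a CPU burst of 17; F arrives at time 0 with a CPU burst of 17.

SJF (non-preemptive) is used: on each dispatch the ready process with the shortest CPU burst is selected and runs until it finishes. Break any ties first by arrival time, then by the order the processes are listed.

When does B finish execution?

Schedule: | F 0-17 | D 17-23 | B 23-30 | A 30-37 | C 37-49 | E 49-66 |
Completion: A=37  B=30  C=49  D=23  E=66  F=17

30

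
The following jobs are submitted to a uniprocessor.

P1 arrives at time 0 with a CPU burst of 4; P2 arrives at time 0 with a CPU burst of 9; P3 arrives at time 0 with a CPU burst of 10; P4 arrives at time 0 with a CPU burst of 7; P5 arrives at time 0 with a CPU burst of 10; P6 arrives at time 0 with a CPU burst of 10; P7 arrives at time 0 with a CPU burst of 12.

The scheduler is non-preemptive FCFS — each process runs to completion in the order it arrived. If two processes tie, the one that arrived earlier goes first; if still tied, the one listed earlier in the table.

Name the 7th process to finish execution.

P7

Timeline: | P1 0-4 | P2 4-13 | P3 13-23 | P4 23-30 | P5 30-40 | P6 40-50 | P7 50-62 |
Completion: P1=4  P2=13  P3=23  P4=30  P5=40  P6=50  P7=62
Turnaround (C−A): P1=4  P2=13  P3=23  P4=30  P5=40  P6=50  P7=62
Finish order: P1 → P2 → P3 → P4 → P5 → P6 → P7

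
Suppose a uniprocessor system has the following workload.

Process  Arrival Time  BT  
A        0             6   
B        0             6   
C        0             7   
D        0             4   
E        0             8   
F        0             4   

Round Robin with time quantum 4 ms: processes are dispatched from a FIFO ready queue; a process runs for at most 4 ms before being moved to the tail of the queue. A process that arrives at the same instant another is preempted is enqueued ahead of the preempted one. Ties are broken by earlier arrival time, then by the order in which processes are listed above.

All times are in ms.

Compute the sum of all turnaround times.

160

Schedule: | A 0-4 | B 4-8 | C 8-12 | D 12-16 | E 16-20 | F 20-24 | A 24-26 | B 26-28 | C 28-31 | E 31-35 |
Completion: A=26  B=28  C=31  D=16  E=35  F=24
Turnaround = completion − arrival: A=26, B=28, C=31, D=16, E=35, F=24
Total turnaround = 26 + 28 + 31 + 16 + 35 + 24 = 160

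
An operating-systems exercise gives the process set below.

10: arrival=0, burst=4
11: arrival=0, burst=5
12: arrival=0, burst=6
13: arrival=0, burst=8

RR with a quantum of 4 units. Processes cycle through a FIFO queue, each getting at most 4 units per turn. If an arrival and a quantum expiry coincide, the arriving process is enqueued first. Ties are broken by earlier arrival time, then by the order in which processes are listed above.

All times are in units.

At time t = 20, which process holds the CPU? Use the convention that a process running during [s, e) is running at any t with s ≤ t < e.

13

Gantt: | 10 0-4 | 11 4-8 | 12 8-12 | 13 12-16 | 11 16-17 | 12 17-19 | 13 19-23 |
Completion: 10=4  11=17  12=19  13=23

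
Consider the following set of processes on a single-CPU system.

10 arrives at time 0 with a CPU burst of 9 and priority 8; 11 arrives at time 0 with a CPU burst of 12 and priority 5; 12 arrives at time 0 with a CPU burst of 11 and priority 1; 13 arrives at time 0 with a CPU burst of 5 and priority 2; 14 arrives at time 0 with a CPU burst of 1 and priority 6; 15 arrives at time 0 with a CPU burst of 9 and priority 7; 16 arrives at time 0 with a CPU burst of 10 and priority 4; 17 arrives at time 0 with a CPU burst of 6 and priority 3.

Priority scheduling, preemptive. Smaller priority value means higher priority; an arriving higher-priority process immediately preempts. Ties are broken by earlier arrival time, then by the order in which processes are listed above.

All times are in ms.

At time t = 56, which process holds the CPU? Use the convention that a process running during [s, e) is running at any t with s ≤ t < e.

Schedule: | 12 0-11 | 13 11-16 | 17 16-22 | 16 22-32 | 11 32-44 | 14 44-45 | 15 45-54 | 10 54-63 |
Completion: 10=63  11=44  12=11  13=16  14=45  15=54  16=32  17=22
Turnaround (C−A): 10=63  11=44  12=11  13=16  14=45  15=54  16=32  17=22

10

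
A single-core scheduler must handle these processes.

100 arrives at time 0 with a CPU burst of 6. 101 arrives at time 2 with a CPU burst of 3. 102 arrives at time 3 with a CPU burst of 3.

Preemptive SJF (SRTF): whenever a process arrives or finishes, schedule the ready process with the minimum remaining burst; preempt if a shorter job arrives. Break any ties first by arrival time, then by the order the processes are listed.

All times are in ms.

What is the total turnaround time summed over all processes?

Schedule: | 100 0-2 | 101 2-5 | 102 5-8 | 100 8-12 |
Completion: 100=12  101=5  102=8
Turnaround (C−A): 100=12  101=3  102=5
Turnaround = completion − arrival: 100=12, 101=3, 102=5
Total turnaround = 12 + 3 + 5 = 20

20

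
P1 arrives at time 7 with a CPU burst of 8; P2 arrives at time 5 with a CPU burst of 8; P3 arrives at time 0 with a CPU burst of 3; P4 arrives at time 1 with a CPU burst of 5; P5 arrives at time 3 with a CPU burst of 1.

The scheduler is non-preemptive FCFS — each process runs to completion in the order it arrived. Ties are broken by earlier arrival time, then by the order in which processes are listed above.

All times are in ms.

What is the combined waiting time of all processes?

Schedule: | P3 0-3 | P4 3-8 | P5 8-9 | P2 9-17 | P1 17-25 |
Completion: P1=25  P2=17  P3=3  P4=8  P5=9
Turnaround (C−A): P1=18  P2=12  P3=3  P4=7  P5=6
Waiting = turnaround − burst: P1=10, P2=4, P3=0, P4=2, P5=5
Total waiting = 10 + 4 + 0 + 2 + 5 = 21

21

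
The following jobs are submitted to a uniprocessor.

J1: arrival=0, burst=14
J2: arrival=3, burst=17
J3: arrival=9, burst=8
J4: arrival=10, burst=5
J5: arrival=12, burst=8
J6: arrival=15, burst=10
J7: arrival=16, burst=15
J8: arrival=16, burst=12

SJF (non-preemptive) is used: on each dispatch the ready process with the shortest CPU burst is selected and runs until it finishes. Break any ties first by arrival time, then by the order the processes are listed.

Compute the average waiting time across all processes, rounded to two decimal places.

23.50

Timeline: | J1 0-14 | J4 14-19 | J3 19-27 | J5 27-35 | J6 35-45 | J8 45-57 | J7 57-72 | J2 72-89 |
Completion: J1=14  J2=89  J3=27  J4=19  J5=35  J6=45  J7=72  J8=57
Waiting times: J1=0, J2=69, J3=10, J4=4, J5=15, J6=20, J7=41, J8=29
Average waiting = (0+69+10+4+15+20+41+29) / 8 = 188/8 = 23.50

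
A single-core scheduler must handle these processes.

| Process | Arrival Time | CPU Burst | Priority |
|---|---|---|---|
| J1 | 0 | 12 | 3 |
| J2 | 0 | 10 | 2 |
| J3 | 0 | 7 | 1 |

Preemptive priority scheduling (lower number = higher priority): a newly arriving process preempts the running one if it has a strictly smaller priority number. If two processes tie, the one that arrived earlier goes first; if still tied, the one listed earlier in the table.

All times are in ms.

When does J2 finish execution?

17

Gantt: | J3 0-7 | J2 7-17 | J1 17-29 |
Completion: J1=29  J2=17  J3=7
Turnaround (C−A): J1=29  J2=17  J3=7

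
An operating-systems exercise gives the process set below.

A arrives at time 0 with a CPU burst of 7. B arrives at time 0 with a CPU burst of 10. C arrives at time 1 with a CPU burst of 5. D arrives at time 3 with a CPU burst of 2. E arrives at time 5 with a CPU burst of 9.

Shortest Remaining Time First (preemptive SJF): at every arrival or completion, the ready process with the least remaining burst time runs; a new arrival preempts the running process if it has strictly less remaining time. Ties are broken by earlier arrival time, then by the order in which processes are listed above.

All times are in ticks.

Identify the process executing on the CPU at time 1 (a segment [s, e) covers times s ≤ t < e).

C

Timeline: | A 0-1 | C 1-3 | D 3-5 | C 5-8 | A 8-14 | E 14-23 | B 23-33 |
Completion: A=14  B=33  C=8  D=5  E=23
Turnaround (C−A): A=14  B=33  C=7  D=2  E=18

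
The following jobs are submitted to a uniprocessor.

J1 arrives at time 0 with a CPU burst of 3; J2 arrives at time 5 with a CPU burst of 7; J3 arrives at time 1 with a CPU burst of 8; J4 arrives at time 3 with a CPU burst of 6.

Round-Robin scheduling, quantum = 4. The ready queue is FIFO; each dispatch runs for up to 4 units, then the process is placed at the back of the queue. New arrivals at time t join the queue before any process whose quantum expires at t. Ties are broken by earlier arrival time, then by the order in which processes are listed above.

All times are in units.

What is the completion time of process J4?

21

Timeline: | J1 0-3 | J3 3-7 | J4 7-11 | J2 11-15 | J3 15-19 | J4 19-21 | J2 21-24 |
Completion: J1=3  J2=24  J3=19  J4=21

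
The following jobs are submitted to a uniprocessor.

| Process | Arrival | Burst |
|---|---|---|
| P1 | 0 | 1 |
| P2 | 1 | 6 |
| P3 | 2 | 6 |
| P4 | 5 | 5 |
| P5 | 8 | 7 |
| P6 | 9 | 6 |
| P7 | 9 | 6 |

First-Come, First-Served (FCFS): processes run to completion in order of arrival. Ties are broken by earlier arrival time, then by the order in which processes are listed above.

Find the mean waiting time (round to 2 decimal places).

Timeline: | P1 0-1 | P2 1-7 | P3 7-13 | P4 13-18 | P5 18-25 | P6 25-31 | P7 31-37 |
Completion: P1=1  P2=7  P3=13  P4=18  P5=25  P6=31  P7=37
Waiting times: P1=0, P2=0, P3=5, P4=8, P5=10, P6=16, P7=22
Average waiting = (0+0+5+8+10+16+22) / 7 = 61/7 = 8.71

8.71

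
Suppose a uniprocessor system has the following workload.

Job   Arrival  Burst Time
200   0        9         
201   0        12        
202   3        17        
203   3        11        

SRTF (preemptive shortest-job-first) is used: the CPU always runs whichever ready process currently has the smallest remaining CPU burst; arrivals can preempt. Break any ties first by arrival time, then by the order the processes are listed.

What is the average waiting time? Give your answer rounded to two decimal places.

13.75

Timeline: | 200 0-9 | 203 9-20 | 201 20-32 | 202 32-49 |
Completion: 200=9  201=32  202=49  203=20
Turnaround (C−A): 200=9  201=32  202=46  203=17
Waiting times: 200=0, 201=20, 202=29, 203=6
Average waiting = (0+20+29+6) / 4 = 55/4 = 13.75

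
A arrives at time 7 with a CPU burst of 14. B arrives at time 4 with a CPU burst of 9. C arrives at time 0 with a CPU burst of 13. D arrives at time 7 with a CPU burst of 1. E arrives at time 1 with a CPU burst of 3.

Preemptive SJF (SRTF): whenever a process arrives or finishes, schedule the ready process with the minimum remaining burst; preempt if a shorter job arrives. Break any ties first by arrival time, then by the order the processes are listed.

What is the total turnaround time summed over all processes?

Gantt: | C 0-1 | E 1-4 | B 4-7 | D 7-8 | B 8-14 | C 14-26 | A 26-40 |
Completion: A=40  B=14  C=26  D=8  E=4
Turnaround (C−A): A=33  B=10  C=26  D=1  E=3
Turnaround = completion − arrival: A=33, B=10, C=26, D=1, E=3
Total turnaround = 33 + 10 + 26 + 1 + 3 = 73

73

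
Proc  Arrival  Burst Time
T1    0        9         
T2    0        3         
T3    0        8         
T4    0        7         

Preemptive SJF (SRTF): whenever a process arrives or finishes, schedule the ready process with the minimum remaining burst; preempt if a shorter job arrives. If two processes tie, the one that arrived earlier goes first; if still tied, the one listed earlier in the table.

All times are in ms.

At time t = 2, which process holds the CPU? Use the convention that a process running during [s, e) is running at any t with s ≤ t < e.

T2

Schedule: | T2 0-3 | T4 3-10 | T3 10-18 | T1 18-27 |
Completion: T1=27  T2=3  T3=18  T4=10
Turnaround (C−A): T1=27  T2=3  T3=18  T4=10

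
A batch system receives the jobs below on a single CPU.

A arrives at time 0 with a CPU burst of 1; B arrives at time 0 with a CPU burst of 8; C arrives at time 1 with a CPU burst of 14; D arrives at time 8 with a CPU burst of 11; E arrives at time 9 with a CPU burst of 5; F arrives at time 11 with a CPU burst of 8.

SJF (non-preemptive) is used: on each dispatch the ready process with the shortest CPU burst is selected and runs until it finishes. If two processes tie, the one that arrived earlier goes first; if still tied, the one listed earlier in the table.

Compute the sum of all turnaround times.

97

Gantt: | A 0-1 | B 1-9 | E 9-14 | F 14-22 | D 22-33 | C 33-47 |
Completion: A=1  B=9  C=47  D=33  E=14  F=22
Turnaround (C−A): A=1  B=9  C=46  D=25  E=5  F=11
Turnaround = completion − arrival: A=1, B=9, C=46, D=25, E=5, F=11
Total turnaround = 1 + 9 + 46 + 25 + 5 + 11 = 97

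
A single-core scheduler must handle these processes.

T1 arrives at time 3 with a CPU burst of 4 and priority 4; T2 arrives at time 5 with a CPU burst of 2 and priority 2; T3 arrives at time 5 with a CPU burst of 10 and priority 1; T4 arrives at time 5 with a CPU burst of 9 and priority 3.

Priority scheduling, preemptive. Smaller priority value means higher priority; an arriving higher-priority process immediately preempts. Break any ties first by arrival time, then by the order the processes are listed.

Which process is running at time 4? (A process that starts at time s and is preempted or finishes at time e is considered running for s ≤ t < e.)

Gantt: | idle 0-3 | T1 3-5 | T3 5-15 | T2 15-17 | T4 17-26 | T1 26-28 |
Completion: T1=28  T2=17  T3=15  T4=26

T1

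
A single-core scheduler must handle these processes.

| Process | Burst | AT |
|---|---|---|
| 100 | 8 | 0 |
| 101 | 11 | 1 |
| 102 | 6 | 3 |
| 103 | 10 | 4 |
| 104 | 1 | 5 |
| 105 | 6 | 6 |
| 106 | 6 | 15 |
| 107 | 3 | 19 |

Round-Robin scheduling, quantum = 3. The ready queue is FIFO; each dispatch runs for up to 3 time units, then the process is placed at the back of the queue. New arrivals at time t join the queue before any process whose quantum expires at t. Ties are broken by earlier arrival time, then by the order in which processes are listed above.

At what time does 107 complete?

36

Gantt: | 100 0-3 | 101 3-6 | 102 6-9 | 100 9-12 | 103 12-15 | 104 15-16 | 105 16-19 | 101 19-22 | 102 22-25 | 100 25-27 | 106 27-30 | 103 30-33 | 107 33-36 | 105 36-39 | 101 39-42 | 106 42-45 | 103 45-48 | 101 48-50 | 103 50-51 |
Completion: 100=27  101=50  102=25  103=51  104=16  105=39  106=45  107=36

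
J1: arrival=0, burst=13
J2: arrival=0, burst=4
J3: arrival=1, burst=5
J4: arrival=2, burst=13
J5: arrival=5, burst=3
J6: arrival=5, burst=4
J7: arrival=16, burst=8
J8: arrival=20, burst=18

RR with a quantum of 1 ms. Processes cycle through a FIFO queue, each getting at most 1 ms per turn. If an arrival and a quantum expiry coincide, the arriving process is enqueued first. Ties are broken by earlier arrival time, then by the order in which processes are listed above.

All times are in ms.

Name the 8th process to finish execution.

J8

Schedule: | J1 0-1 | J2 1-2 | J3 2-3 | J1 3-4 | J4 4-5 | J2 5-6 | J3 6-7 | J1 7-8 | J5 8-9 | J6 9-10 | J4 10-11 | J2 11-12 | J3 12-13 | J1 13-14 | J5 14-15 | J6 15-16 | J4 16-17 | J2 17-18 | J3 18-19 | J1 19-20 | J5 20-21 | J7 21-22 | J6 22-23 | J4 23-24 | J3 24-25 | J8 25-26 | J1 26-27 | J7 27-28 | J6 28-29 | J4 29-30 | J8 30-31 | J1 31-32 | J7 32-33 | J4 33-34 | J8 34-35 | J1 35-36 | J7 36-37 | J4 37-38 | J8 38-39 | J1 39-40 | J7 40-41 | J4 41-42 | J8 42-43 | J1 43-44 | J7 44-45 | J4 45-46 | J8 46-47 | J1 47-48 | J7 48-49 | J4 49-50 | J8 50-51 | J1 51-52 | J7 52-53 | J4 53-54 | J8 54-55 | J1 55-56 | J4 56-57 | J8 57-58 | J4 58-59 | J8 59-68 |
Completion: J1=56  J2=18  J3=25  J4=59  J5=21  J6=29  J7=53  J8=68
Finish order: J2 → J5 → J3 → J6 → J7 → J1 → J4 → J8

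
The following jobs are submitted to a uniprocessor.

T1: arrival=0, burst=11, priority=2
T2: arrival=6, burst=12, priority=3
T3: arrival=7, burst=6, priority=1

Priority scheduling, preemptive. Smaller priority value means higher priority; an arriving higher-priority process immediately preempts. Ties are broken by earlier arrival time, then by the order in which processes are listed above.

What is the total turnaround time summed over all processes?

46

Timeline: | T1 0-7 | T3 7-13 | T1 13-17 | T2 17-29 |
Completion: T1=17  T2=29  T3=13
Turnaround = completion − arrival: T1=17, T2=23, T3=6
Total turnaround = 17 + 23 + 6 = 46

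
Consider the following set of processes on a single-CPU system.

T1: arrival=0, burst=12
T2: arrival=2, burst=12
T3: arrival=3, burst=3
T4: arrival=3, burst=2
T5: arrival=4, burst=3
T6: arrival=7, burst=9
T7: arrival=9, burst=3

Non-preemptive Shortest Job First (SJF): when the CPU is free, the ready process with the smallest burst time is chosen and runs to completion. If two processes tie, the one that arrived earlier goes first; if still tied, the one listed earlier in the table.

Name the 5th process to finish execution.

T7

Gantt: | T1 0-12 | T4 12-14 | T3 14-17 | T5 17-20 | T7 20-23 | T6 23-32 | T2 32-44 |
Completion: T1=12  T2=44  T3=17  T4=14  T5=20  T6=32  T7=23
Turnaround (C−A): T1=12  T2=42  T3=14  T4=11  T5=16  T6=25  T7=14
Finish order: T1 → T4 → T3 → T5 → T7 → T6 → T2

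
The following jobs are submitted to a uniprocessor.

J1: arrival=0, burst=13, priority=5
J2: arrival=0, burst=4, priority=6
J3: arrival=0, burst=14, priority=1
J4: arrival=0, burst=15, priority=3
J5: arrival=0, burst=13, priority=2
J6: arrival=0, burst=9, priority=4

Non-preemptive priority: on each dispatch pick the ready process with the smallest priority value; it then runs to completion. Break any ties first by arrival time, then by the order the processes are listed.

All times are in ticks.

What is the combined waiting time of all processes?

Schedule: | J3 0-14 | J5 14-27 | J4 27-42 | J6 42-51 | J1 51-64 | J2 64-68 |
Completion: J1=64  J2=68  J3=14  J4=42  J5=27  J6=51
Turnaround (C−A): J1=64  J2=68  J3=14  J4=42  J5=27  J6=51
Waiting = turnaround − burst: J1=51, J2=64, J3=0, J4=27, J5=14, J6=42
Total waiting = 51 + 64 + 0 + 27 + 14 + 42 = 198

198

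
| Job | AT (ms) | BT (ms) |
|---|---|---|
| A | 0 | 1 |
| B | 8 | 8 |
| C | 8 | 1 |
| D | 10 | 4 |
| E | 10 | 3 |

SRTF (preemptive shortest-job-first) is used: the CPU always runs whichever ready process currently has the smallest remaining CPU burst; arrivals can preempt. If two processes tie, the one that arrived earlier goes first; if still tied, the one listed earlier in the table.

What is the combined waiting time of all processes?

11

Schedule: | A 0-1 | idle 1-8 | C 8-9 | B 9-10 | E 10-13 | D 13-17 | B 17-24 |
Completion: A=1  B=24  C=9  D=17  E=13
Turnaround (C−A): A=1  B=16  C=1  D=7  E=3
Waiting = turnaround − burst: A=0, B=8, C=0, D=3, E=0
Total waiting = 0 + 8 + 0 + 3 + 0 = 11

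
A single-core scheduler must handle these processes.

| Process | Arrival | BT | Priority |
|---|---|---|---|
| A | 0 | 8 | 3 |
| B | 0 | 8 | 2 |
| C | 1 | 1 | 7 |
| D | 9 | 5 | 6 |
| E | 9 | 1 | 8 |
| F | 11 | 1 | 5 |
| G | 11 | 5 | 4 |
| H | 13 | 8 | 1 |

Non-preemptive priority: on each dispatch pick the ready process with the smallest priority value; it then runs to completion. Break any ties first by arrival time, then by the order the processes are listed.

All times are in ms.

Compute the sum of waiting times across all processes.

Timeline: | B 0-8 | A 8-16 | H 16-24 | G 24-29 | F 29-30 | D 30-35 | C 35-36 | E 36-37 |
Completion: A=16  B=8  C=36  D=35  E=37  F=30  G=29  H=24
Waiting = turnaround − burst: A=8, B=0, C=34, D=21, E=27, F=18, G=13, H=3
Total waiting = 8 + 0 + 34 + 21 + 27 + 18 + 13 + 3 = 124

124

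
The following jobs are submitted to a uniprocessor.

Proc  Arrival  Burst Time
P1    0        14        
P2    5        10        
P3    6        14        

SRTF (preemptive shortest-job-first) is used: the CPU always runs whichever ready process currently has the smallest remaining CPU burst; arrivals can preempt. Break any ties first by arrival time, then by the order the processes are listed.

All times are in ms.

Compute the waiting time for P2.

Gantt: | P1 0-14 | P2 14-24 | P3 24-38 |
Completion: P1=14  P2=24  P3=38
Waiting(P2) = turnaround − burst = 19 − 10 = 9

9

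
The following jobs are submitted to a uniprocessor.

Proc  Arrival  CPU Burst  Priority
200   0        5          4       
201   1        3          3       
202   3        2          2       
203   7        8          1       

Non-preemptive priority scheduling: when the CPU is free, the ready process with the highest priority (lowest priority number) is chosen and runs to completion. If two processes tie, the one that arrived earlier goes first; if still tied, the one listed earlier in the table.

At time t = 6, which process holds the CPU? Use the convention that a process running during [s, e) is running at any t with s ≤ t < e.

Timeline: | 200 0-5 | 202 5-7 | 203 7-15 | 201 15-18 |
Completion: 200=5  201=18  202=7  203=15

202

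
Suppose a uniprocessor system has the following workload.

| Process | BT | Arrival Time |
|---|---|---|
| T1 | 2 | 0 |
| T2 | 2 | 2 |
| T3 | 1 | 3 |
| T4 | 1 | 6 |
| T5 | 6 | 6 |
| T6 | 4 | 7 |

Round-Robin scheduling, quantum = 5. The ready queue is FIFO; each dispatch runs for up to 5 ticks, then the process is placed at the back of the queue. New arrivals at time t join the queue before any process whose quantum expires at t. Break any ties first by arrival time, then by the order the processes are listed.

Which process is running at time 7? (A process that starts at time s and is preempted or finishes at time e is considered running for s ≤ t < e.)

Schedule: | T1 0-2 | T2 2-4 | T3 4-5 | idle 5-6 | T4 6-7 | T5 7-12 | T6 12-16 | T5 16-17 |
Completion: T1=2  T2=4  T3=5  T4=7  T5=17  T6=16

T5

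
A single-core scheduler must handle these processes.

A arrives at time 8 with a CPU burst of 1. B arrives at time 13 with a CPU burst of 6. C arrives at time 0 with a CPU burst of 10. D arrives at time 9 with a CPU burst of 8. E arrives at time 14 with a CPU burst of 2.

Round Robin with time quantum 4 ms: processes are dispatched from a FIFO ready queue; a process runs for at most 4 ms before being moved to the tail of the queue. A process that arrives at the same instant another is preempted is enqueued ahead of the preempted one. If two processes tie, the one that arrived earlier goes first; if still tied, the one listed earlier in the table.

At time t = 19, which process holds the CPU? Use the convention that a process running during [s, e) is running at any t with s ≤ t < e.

E

Timeline: | C 0-8 | A 8-9 | C 9-11 | D 11-15 | B 15-19 | E 19-21 | D 21-25 | B 25-27 |
Completion: A=9  B=27  C=11  D=25  E=21
Turnaround (C−A): A=1  B=14  C=11  D=16  E=7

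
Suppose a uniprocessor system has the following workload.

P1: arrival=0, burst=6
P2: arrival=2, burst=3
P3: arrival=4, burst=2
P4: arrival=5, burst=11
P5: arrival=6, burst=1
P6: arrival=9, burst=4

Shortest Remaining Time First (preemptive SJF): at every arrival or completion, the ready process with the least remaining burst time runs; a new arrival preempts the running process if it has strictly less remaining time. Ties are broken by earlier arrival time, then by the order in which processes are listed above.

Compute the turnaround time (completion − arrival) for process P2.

3

Schedule: | P1 0-2 | P2 2-5 | P3 5-7 | P5 7-8 | P1 8-12 | P6 12-16 | P4 16-27 |
Completion: P1=12  P2=5  P3=7  P4=27  P5=8  P6=16
Turnaround(P2) = completion − arrival = 5 − 2 = 3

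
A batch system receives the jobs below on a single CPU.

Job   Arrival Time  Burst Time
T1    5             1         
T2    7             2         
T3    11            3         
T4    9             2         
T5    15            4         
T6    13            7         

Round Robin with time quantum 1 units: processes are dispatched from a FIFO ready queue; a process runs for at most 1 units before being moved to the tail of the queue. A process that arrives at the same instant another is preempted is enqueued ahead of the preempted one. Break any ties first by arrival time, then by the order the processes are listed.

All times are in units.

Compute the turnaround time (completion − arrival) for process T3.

4

Gantt: | idle 0-5 | T1 5-6 | idle 6-7 | T2 7-9 | T4 9-11 | T3 11-13 | T6 13-14 | T3 14-15 | T6 15-16 | T5 16-17 | T6 17-18 | T5 18-19 | T6 19-20 | T5 20-21 | T6 21-22 | T5 22-23 | T6 23-25 |
Completion: T1=6  T2=9  T3=15  T4=11  T5=23  T6=25
Turnaround (C−A): T1=1  T2=2  T3=4  T4=2  T5=8  T6=12
Turnaround(T3) = completion − arrival = 15 − 11 = 4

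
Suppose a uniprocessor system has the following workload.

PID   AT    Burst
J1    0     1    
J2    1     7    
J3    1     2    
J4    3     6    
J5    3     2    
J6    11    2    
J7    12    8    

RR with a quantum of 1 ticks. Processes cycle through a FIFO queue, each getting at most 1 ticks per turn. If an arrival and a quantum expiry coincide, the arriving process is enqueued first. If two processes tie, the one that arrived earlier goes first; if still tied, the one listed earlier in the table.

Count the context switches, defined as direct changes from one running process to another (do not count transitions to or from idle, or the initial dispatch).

23

Gantt: | J1 0-1 | J2 1-2 | J3 2-3 | J2 3-4 | J4 4-5 | J5 5-6 | J3 6-7 | J2 7-8 | J4 8-9 | J5 9-10 | J2 10-11 | J4 11-12 | J6 12-13 | J2 13-14 | J7 14-15 | J4 15-16 | J6 16-17 | J2 17-18 | J7 18-19 | J4 19-20 | J2 20-21 | J7 21-22 | J4 22-23 | J7 23-28 |
Completion: J1=1  J2=21  J3=7  J4=23  J5=10  J6=17  J7=28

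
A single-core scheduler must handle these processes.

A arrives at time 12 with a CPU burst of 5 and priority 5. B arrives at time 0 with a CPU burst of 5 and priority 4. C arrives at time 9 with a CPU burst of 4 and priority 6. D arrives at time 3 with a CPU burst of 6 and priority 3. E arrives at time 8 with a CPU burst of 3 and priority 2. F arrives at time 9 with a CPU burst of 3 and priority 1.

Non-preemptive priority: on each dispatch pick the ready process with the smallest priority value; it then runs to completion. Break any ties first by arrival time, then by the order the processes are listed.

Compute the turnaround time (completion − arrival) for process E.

9

Schedule: | B 0-5 | D 5-11 | F 11-14 | E 14-17 | A 17-22 | C 22-26 |
Completion: A=22  B=5  C=26  D=11  E=17  F=14
Turnaround (C−A): A=10  B=5  C=17  D=8  E=9  F=5
Turnaround(E) = completion − arrival = 17 − 8 = 9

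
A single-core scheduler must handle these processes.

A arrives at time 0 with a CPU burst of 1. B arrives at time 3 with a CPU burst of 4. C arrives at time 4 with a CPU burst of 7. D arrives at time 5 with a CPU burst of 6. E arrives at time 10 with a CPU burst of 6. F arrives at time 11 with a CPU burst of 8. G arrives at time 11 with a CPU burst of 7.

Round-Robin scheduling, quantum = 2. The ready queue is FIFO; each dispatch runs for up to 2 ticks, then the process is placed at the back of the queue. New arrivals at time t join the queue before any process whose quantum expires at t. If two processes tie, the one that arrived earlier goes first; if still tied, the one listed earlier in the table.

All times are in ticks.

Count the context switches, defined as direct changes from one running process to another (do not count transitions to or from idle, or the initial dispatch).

Gantt: | A 0-1 | idle 1-3 | B 3-5 | C 5-7 | D 7-9 | B 9-11 | C 11-13 | D 13-15 | E 15-17 | F 17-19 | G 19-21 | C 21-23 | D 23-25 | E 25-27 | F 27-29 | G 29-31 | C 31-32 | E 32-34 | F 34-36 | G 36-38 | F 38-40 | G 40-41 |
Completion: A=1  B=11  C=32  D=25  E=34  F=40  G=41
Turnaround (C−A): A=1  B=8  C=28  D=20  E=24  F=29  G=30

19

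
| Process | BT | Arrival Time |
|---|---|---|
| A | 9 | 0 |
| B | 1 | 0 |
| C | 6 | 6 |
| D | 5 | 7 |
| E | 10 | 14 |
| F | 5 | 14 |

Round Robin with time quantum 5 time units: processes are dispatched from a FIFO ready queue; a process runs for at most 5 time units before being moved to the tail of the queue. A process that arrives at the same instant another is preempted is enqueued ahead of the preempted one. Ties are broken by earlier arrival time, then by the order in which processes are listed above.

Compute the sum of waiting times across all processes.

56

Gantt: | A 0-5 | B 5-6 | A 6-10 | C 10-15 | D 15-20 | E 20-25 | F 25-30 | C 30-31 | E 31-36 |
Completion: A=10  B=6  C=31  D=20  E=36  F=30
Waiting = turnaround − burst: A=1, B=5, C=19, D=8, E=12, F=11
Total waiting = 1 + 5 + 19 + 8 + 12 + 11 = 56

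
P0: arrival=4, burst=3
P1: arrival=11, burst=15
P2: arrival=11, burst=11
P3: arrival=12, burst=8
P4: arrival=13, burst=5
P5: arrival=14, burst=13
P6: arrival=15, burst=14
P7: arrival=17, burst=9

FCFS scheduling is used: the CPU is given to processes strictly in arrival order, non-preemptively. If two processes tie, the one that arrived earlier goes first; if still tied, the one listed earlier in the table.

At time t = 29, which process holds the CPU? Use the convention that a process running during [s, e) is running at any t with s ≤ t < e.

Timeline: | idle 0-4 | P0 4-7 | idle 7-11 | P1 11-26 | P2 26-37 | P3 37-45 | P4 45-50 | P5 50-63 | P6 63-77 | P7 77-86 |
Completion: P0=7  P1=26  P2=37  P3=45  P4=50  P5=63  P6=77  P7=86

P2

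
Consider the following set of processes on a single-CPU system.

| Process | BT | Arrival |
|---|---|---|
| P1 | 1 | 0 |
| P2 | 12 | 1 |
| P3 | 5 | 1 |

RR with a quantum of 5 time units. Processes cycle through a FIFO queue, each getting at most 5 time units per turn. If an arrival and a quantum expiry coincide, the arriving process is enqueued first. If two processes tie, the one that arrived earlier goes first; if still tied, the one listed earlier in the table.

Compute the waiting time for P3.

Timeline: | P1 0-1 | P2 1-6 | P3 6-11 | P2 11-18 |
Completion: P1=1  P2=18  P3=11
Waiting(P3) = turnaround − burst = 10 − 5 = 5

5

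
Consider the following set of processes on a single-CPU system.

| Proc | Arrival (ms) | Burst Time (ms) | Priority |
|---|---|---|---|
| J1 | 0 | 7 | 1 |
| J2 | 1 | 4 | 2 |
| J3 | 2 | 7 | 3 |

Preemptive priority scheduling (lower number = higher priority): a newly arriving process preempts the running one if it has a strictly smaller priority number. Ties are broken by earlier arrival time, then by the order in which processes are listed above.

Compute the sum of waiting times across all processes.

15

Schedule: | J1 0-7 | J2 7-11 | J3 11-18 |
Completion: J1=7  J2=11  J3=18
Turnaround (C−A): J1=7  J2=10  J3=16
Waiting = turnaround − burst: J1=0, J2=6, J3=9
Total waiting = 0 + 6 + 9 = 15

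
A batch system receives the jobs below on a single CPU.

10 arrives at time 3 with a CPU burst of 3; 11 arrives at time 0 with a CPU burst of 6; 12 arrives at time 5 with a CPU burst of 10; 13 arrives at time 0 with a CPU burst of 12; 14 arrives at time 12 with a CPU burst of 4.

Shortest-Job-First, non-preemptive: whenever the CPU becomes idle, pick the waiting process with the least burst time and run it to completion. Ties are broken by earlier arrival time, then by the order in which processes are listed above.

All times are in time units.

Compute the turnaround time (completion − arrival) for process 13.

Schedule: | 11 0-6 | 10 6-9 | 12 9-19 | 14 19-23 | 13 23-35 |
Completion: 10=9  11=6  12=19  13=35  14=23
Turnaround(13) = completion − arrival = 35 − 0 = 35

35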